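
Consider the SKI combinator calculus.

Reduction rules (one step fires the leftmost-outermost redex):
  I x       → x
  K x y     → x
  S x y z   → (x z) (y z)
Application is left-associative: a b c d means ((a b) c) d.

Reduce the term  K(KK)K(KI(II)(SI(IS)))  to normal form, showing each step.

  start: K(KK)K(KI(II)(SI(IS)))
  step 1: KK(KI(II)(SI(IS)))
  step 2: K

Answer: normal form = K  (in 2 steps)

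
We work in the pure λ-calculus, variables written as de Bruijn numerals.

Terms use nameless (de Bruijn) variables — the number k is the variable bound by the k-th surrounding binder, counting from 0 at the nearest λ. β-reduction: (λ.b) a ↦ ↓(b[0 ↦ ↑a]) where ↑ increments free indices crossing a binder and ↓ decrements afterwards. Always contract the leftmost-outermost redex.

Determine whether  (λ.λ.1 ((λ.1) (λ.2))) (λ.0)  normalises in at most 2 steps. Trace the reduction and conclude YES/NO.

Answer: NO — after 2 steps the term is λ.(λ.1) (λ.λ.0), not yet normal

Working:
  start: (λ.λ.1 ((λ.1) (λ.2))) (λ.0)
  step 1: λ.(λ.0) ((λ.1) (λ.λ.0))
  step 2: λ.(λ.1) (λ.λ.0)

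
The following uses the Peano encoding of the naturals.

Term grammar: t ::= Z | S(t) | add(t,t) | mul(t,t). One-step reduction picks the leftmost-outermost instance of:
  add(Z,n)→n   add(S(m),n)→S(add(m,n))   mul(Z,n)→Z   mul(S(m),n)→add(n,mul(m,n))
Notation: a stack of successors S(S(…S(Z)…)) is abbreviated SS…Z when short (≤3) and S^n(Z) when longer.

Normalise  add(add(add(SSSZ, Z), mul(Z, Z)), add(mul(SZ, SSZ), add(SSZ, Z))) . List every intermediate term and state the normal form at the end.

  start: add(add(add(SSSZ, Z), mul(Z, Z)), add(mul(SZ, SSZ), add(SSZ, Z)))
  [1] add(add(S(add(SSZ, Z)), mul(Z, Z)), add(mul(SZ, SSZ), add(SSZ, Z)))
  [2] add(S(add(add(SSZ, Z), mul(Z, Z))), add(mul(SZ, SSZ), add(SSZ, Z)))
  [3] S(add(add(add(SSZ, Z), mul(Z, Z)), add(mul(SZ, SSZ), add(SSZ, Z))))
  [4] S(add(add(S(add(SZ, Z)), mul(Z, Z)), add(mul(SZ, SSZ), add(SSZ, Z))))
  [5] S(add(S(add(add(SZ, Z), mul(Z, Z))), add(mul(SZ, SSZ), add(SSZ, Z))))
  [6] S(S(add(add(add(SZ, Z), mul(Z, Z)), add(mul(SZ, SSZ), add(SSZ, Z)))))
  [7] S(S(add(add(S(add(Z, Z)), mul(Z, Z)), add(mul(SZ, SSZ), add(SSZ, Z)))))
  [8] S(S(add(S(add(add(Z, Z), mul(Z, Z))), add(mul(SZ, SSZ), add(SSZ, Z)))))
  [9] S(S(S(add(add(add(Z, Z), mul(Z, Z)), add(mul(SZ, SSZ), add(SSZ, Z))))))
  [10] S(S(S(add(add(Z, mul(Z, Z)), add(mul(SZ, SSZ), add(SSZ, Z))))))
  [11] S(S(S(add(mul(Z, Z), add(mul(SZ, SSZ), add(SSZ, Z))))))
  [12] S(S(S(add(Z, add(mul(SZ, SSZ), add(SSZ, Z))))))
  [13] S(S(S(add(mul(SZ, SSZ), add(SSZ, Z)))))
  [14] S(S(S(add(add(SSZ, mul(Z, SSZ)), add(SSZ, Z)))))
  [15] S(S(S(add(S(add(SZ, mul(Z, SSZ))), add(SSZ, Z)))))
  [16] S(S(S(S(add(add(SZ, mul(Z, SSZ)), add(SSZ, Z))))))
  [17] S(S(S(S(add(S(add(Z, mul(Z, SSZ))), add(SSZ, Z))))))
  [18] S(S(S(S(S(add(add(Z, mul(Z, SSZ)), add(SSZ, Z)))))))
  [19] S(S(S(S(S(add(mul(Z, SSZ), add(SSZ, Z)))))))
  [20] S(S(S(S(S(add(Z, add(SSZ, Z)))))))
  [21] S(S(S(S(S(add(SSZ, Z))))))
  [22] S(S(S(S(S(S(add(SZ, Z)))))))
  [23] S(S(S(S(S(S(S(add(Z, Z))))))))
  [24] S^7(Z)

Answer: normal form = S^7(Z)  (in 24 steps)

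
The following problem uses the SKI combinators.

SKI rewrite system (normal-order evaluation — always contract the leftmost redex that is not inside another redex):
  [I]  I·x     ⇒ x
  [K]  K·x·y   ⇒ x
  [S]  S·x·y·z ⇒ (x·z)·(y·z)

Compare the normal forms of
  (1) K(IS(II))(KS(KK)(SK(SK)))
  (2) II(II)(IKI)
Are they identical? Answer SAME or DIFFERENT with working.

Answer: DIFFERENT — A ⇓ SI, B ⇓ KI

Derivation:
Term A:
  start: K(IS(II))(KS(KK)(SK(SK)))
  step 1: IS(II)
  step 2: S(II)
  step 3: SI

Term B:
  start: II(II)(IKI)
  step 1: I(II)(IKI)
  step 2: II(IKI)
  step 3: I(IKI)
  step 4: IKI
  step 5: KI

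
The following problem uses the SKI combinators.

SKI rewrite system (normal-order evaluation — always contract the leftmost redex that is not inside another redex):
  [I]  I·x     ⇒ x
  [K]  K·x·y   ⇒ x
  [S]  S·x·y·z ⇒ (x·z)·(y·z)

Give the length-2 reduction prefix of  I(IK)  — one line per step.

  start: I(IK)
  step 1: IK
  step 2: K

Answer: after 2 steps: K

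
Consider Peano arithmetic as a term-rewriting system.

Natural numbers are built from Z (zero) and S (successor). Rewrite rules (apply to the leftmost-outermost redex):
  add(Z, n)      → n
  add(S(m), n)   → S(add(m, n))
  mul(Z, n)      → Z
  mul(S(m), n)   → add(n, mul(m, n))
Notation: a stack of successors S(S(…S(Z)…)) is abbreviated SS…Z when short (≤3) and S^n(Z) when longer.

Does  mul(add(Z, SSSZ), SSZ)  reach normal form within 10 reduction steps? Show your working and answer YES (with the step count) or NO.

  start: mul(add(Z, SSSZ), SSZ)
  [1] mul(SSSZ, SSZ)
  [2] add(SSZ, mul(SSZ, SSZ))
  [3] S(add(SZ, mul(SSZ, SSZ)))
  [4] S(S(add(Z, mul(SSZ, SSZ))))
  [5] S(S(mul(SSZ, SSZ)))
  [6] S(S(add(SSZ, mul(SZ, SSZ))))
  [7] S(S(S(add(SZ, mul(SZ, SSZ)))))
  [8] S(S(S(S(add(Z, mul(SZ, SSZ))))))
  [9] S(S(S(S(mul(SZ, SSZ)))))
  [10] S(S(S(S(add(SSZ, mul(Z, SSZ))))))

Answer: NO — after 10 steps the term is S(S(S(S(add(SSZ, mul(Z, SSZ)))))), not yet normal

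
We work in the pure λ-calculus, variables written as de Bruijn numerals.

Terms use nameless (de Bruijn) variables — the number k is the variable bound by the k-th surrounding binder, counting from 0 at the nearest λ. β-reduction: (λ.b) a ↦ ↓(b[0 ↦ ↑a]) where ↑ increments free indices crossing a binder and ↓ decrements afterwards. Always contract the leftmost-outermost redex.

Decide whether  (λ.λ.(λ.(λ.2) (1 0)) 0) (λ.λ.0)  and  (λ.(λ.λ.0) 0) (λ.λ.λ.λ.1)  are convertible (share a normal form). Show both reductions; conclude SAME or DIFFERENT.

Term A:
  start: (λ.λ.(λ.(λ.2) (1 0)) 0) (λ.λ.0)
  →1  λ.(λ.(λ.2) (1 0)) 0
  →2  λ.(λ.1) (0 0)
  →3  λ.0

Term B:
  start: (λ.(λ.λ.0) 0) (λ.λ.λ.λ.1)
  →1  (λ.λ.0) (λ.λ.λ.λ.1)
  →2  λ.0

Answer: SAME — A ⇓ λ.0, B ⇓ λ.0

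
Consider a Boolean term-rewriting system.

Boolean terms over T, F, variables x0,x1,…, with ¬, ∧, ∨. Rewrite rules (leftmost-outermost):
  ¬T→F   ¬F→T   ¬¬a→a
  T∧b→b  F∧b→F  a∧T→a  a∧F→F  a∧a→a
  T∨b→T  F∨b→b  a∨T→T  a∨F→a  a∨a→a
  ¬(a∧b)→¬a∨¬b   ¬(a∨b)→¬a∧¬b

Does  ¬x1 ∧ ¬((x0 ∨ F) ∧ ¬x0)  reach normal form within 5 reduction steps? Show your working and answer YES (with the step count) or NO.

Answer: YES — reaches normal form ¬x1 ∧ (¬x0 ∨ x0) in 5 ≤ 5 steps

Working:
  start: ¬x1 ∧ ¬((x0 ∨ F) ∧ ¬x0)
  [1] ¬x1 ∧ (¬(x0 ∨ F) ∨ ¬¬x0)
  [2] ¬x1 ∧ ((¬x0 ∧ ¬F) ∨ ¬¬x0)
  [3] ¬x1 ∧ ((¬x0 ∧ T) ∨ ¬¬x0)
  [4] ¬x1 ∧ (¬x0 ∨ ¬¬x0)
  [5] ¬x1 ∧ (¬x0 ∨ x0)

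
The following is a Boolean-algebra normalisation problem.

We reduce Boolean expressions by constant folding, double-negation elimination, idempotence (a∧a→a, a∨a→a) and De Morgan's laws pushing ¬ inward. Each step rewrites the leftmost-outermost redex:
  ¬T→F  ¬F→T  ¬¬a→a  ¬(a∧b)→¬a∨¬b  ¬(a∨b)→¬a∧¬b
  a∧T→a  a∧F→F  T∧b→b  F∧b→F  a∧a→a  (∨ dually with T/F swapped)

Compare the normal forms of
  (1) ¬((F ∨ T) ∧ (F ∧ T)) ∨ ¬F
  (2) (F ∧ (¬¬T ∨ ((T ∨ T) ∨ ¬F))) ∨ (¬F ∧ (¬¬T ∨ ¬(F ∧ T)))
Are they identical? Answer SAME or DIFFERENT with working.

Term A:
  start: ¬((F ∨ T) ∧ (F ∧ T)) ∨ ¬F
  →1  (¬(F ∨ T) ∨ ¬(F ∧ T)) ∨ ¬F
  →2  ((¬F ∧ ¬T) ∨ ¬(F ∧ T)) ∨ ¬F
  →3  ((T ∧ ¬T) ∨ ¬(F ∧ T)) ∨ ¬F
  →4  (¬T ∨ ¬(F ∧ T)) ∨ ¬F
  →5  (F ∨ ¬(F ∧ T)) ∨ ¬F
  →6  ¬(F ∧ T) ∨ ¬F
  →7  (¬F ∨ ¬T) ∨ ¬F
  →8  (T ∨ ¬T) ∨ ¬F
  →9  T ∨ ¬F
  →10  T

Term B:
  start: (F ∧ (¬¬T ∨ ((T ∨ T) ∨ ¬F))) ∨ (¬F ∧ (¬¬T ∨ ¬(F ∧ T)))
  →1  F ∨ (¬F ∧ (¬¬T ∨ ¬(F ∧ T)))
  →2  ¬F ∧ (¬¬T ∨ ¬(F ∧ T))
  →3  T ∧ (¬¬T ∨ ¬(F ∧ T))
  →4  ¬¬T ∨ ¬(F ∧ T)
  →5  T ∨ ¬(F ∧ T)
  →6  T

Answer: SAME — A ⇓ T, B ⇓ T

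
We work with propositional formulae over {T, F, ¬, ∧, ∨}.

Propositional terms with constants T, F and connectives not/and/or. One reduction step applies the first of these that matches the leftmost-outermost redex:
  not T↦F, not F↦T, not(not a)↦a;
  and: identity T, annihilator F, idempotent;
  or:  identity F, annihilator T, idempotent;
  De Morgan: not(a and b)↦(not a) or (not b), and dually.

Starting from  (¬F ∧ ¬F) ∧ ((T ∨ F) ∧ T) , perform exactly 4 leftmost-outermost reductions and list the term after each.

Answer: after 4 steps: T ∨ F

Reduction:
  start: (¬F ∧ ¬F) ∧ ((T ∨ F) ∧ T)
  step 1: ¬F ∧ ((T ∨ F) ∧ T)
  step 2: T ∧ ((T ∨ F) ∧ T)
  step 3: (T ∨ F) ∧ T
  step 4: T ∨ F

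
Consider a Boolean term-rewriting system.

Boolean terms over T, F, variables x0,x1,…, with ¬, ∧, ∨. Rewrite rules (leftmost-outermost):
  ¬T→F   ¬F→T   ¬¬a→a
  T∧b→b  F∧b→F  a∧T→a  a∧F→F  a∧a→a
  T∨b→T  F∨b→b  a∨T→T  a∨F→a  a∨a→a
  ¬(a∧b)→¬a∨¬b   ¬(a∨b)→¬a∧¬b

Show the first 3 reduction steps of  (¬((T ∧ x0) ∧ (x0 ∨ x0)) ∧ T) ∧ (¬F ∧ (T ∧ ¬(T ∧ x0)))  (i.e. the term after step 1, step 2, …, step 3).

  start: (¬((T ∧ x0) ∧ (x0 ∨ x0)) ∧ T) ∧ (¬F ∧ (T ∧ ¬(T ∧ x0)))
  [1] ¬((T ∧ x0) ∧ (x0 ∨ x0)) ∧ (¬F ∧ (T ∧ ¬(T ∧ x0)))
  [2] (¬(T ∧ x0) ∨ ¬(x0 ∨ x0)) ∧ (¬F ∧ (T ∧ ¬(T ∧ x0)))
  [3] ((¬T ∨ ¬x0) ∨ ¬(x0 ∨ x0)) ∧ (¬F ∧ (T ∧ ¬(T ∧ x0)))

Answer: after 3 steps: ((¬T ∨ ¬x0) ∨ ¬(x0 ∨ x0)) ∧ (¬F ∧ (T ∧ ¬(T ∧ x0)))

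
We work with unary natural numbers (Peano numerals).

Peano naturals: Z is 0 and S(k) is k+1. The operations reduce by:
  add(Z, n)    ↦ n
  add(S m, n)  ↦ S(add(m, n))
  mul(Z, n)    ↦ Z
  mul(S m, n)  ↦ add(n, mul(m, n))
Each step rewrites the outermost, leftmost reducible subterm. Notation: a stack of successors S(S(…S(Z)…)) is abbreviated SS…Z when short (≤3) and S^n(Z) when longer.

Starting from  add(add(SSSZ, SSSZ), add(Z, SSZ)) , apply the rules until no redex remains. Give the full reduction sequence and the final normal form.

Answer: normal form = S^8(Z)  (in 12 steps)

Working:
  start: add(add(SSSZ, SSSZ), add(Z, SSZ))
  [1] add(S(add(SSZ, SSSZ)), add(Z, SSZ))
  [2] S(add(add(SSZ, SSSZ), add(Z, SSZ)))
  [3] S(add(S(add(SZ, SSSZ)), add(Z, SSZ)))
  [4] S(S(add(add(SZ, SSSZ), add(Z, SSZ))))
  [5] S(S(add(S(add(Z, SSSZ)), add(Z, SSZ))))
  [6] S(S(S(add(add(Z, SSSZ), add(Z, SSZ)))))
  [7] S(S(S(add(SSSZ, add(Z, SSZ)))))
  [8] S(S(S(S(add(SSZ, add(Z, SSZ))))))
  [9] S(S(S(S(S(add(SZ, add(Z, SSZ)))))))
  [10] S(S(S(S(S(S(add(Z, add(Z, SSZ))))))))
  [11] S(S(S(S(S(S(add(Z, SSZ)))))))
  [12] S^8(Z)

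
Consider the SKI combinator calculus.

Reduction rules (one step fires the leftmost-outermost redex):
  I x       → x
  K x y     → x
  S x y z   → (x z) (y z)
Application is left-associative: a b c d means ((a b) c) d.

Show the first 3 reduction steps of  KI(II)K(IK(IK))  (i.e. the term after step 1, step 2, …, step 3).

  start: KI(II)K(IK(IK))
  step 1: IK(IK(IK))
  step 2: K(IK(IK))
  step 3: K(K(IK))

Answer: after 3 steps: K(K(IK))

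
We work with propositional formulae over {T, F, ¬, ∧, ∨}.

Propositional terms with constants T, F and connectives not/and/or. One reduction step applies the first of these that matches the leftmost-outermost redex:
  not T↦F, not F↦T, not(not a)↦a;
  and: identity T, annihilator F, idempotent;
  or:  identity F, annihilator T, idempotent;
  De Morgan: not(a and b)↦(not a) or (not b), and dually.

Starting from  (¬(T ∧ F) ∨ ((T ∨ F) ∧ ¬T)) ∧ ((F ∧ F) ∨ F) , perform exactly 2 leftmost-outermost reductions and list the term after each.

  start: (¬(T ∧ F) ∨ ((T ∨ F) ∧ ¬T)) ∧ ((F ∧ F) ∨ F)
  →1  ((¬T ∨ ¬F) ∨ ((T ∨ F) ∧ ¬T)) ∧ ((F ∧ F) ∨ F)
  →2  ((F ∨ ¬F) ∨ ((T ∨ F) ∧ ¬T)) ∧ ((F ∧ F) ∨ F)

Answer: after 2 steps: ((F ∨ ¬F) ∨ ((T ∨ F) ∧ ¬T)) ∧ ((F ∧ F) ∨ F)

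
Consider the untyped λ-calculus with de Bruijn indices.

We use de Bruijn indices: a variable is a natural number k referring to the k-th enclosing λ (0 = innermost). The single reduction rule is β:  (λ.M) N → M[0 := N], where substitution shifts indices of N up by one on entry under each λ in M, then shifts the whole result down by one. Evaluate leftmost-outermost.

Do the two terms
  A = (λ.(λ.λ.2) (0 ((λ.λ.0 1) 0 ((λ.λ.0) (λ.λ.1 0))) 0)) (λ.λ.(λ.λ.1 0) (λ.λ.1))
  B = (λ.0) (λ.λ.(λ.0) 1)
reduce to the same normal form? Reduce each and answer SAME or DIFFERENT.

Answer: DIFFERENT — A ⇓ λ.λ.λ.λ.λ.1, B ⇓ λ.λ.1

Working:
Term A:
  start: (λ.(λ.λ.2) (0 ((λ.λ.0 1) 0 ((λ.λ.0) (λ.λ.1 0))) 0)) (λ.λ.(λ.λ.1 0) (λ.λ.1))
  →1  (λ.λ.λ.λ.(λ.λ.1 0) (λ.λ.1)) ((λ.λ.(λ.λ.1 0) (λ.λ.1)) ((λ.λ.0 1) (λ.λ.(λ.λ.1 0) (λ.λ.1)) ((λ.λ.0) (λ.λ.1 0))) (λ.λ.(λ.λ.1 0) (λ.λ.1)))
  →2  λ.λ.λ.(λ.λ.1 0) (λ.λ.1)
  →3  λ.λ.λ.λ.(λ.λ.1) 0
  →4  λ.λ.λ.λ.λ.1

Term B:
  start: (λ.0) (λ.λ.(λ.0) 1)
  →1  λ.λ.(λ.0) 1
  →2  λ.λ.1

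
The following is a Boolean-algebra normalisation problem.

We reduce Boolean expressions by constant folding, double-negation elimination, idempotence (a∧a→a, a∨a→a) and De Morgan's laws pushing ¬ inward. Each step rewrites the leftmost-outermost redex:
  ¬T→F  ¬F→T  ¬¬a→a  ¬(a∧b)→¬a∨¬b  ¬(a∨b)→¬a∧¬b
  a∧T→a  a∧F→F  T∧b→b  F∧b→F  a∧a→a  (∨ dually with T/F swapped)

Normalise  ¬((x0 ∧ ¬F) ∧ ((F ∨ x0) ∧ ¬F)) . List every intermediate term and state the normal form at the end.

Answer: normal form = ¬x0  (in 11 steps)

Working:
  start: ¬((x0 ∧ ¬F) ∧ ((F ∨ x0) ∧ ¬F))
  [1] ¬(x0 ∧ ¬F) ∨ ¬((F ∨ x0) ∧ ¬F)
  [2] (¬x0 ∨ ¬¬F) ∨ ¬((F ∨ x0) ∧ ¬F)
  [3] (¬x0 ∨ F) ∨ ¬((F ∨ x0) ∧ ¬F)
  [4] ¬x0 ∨ ¬((F ∨ x0) ∧ ¬F)
  [5] ¬x0 ∨ (¬(F ∨ x0) ∨ ¬¬F)
  [6] ¬x0 ∨ ((¬F ∧ ¬x0) ∨ ¬¬F)
  [7] ¬x0 ∨ ((T ∧ ¬x0) ∨ ¬¬F)
  [8] ¬x0 ∨ (¬x0 ∨ ¬¬F)
  [9] ¬x0 ∨ (¬x0 ∨ F)
  [10] ¬x0 ∨ ¬x0
  [11] ¬x0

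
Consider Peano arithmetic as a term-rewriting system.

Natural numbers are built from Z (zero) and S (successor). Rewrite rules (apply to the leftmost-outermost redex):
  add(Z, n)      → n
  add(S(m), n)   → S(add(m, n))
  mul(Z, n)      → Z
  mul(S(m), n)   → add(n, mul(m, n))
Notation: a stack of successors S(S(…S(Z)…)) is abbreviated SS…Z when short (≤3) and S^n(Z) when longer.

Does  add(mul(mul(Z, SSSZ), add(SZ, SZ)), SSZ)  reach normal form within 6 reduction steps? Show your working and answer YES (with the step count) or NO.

  start: add(mul(mul(Z, SSSZ), add(SZ, SZ)), SSZ)
  [1] add(mul(Z, add(SZ, SZ)), SSZ)
  [2] add(Z, SSZ)
  [3] SSZ

Answer: YES — reaches normal form SSZ in 3 ≤ 6 steps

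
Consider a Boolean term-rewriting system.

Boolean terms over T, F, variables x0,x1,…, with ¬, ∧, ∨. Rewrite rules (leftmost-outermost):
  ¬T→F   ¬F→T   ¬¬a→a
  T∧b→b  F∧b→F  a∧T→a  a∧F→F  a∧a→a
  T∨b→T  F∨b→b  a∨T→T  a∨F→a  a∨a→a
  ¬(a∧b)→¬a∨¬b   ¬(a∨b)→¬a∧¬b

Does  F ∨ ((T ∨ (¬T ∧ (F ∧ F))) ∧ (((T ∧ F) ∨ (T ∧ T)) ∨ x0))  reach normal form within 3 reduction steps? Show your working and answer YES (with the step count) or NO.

Answer: NO — after 3 steps the term is ((T ∧ F) ∨ (T ∧ T)) ∨ x0, not yet normal

Derivation:
  start: F ∨ ((T ∨ (¬T ∧ (F ∧ F))) ∧ (((T ∧ F) ∨ (T ∧ T)) ∨ x0))
  →1  (T ∨ (¬T ∧ (F ∧ F))) ∧ (((T ∧ F) ∨ (T ∧ T)) ∨ x0)
  →2  T ∧ (((T ∧ F) ∨ (T ∧ T)) ∨ x0)
  →3  ((T ∧ F) ∨ (T ∧ T)) ∨ x0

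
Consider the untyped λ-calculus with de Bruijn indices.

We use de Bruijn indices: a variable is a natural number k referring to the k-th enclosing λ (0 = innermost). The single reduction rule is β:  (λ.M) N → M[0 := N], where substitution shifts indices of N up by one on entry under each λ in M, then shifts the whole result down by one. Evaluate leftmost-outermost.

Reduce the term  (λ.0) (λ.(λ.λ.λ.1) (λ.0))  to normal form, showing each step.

Answer: normal form = λ.λ.λ.1  (in 2 steps)

Derivation:
  start: (λ.0) (λ.(λ.λ.λ.1) (λ.0))
  [1] λ.(λ.λ.λ.1) (λ.0)
  [2] λ.λ.λ.1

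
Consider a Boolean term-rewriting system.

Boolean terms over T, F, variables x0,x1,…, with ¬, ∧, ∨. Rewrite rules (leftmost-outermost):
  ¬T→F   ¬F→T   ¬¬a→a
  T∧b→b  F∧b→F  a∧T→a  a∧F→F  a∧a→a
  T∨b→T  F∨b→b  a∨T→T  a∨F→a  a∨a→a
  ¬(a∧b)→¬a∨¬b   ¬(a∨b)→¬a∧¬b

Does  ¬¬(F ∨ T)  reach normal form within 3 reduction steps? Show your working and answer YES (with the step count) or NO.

Answer: YES — reaches normal form T in 2 ≤ 3 steps

Derivation:
  start: ¬¬(F ∨ T)
  [1] F ∨ T
  [2] T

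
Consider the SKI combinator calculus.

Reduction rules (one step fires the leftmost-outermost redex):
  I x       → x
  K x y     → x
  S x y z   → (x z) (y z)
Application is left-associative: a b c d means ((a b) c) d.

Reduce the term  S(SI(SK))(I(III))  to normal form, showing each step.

Answer: normal form = S(SI(SK))I  (in 3 steps)

Derivation:
  start: S(SI(SK))(I(III))
  step 1: S(SI(SK))(III)
  step 2: S(SI(SK))(II)
  step 3: S(SI(SK))I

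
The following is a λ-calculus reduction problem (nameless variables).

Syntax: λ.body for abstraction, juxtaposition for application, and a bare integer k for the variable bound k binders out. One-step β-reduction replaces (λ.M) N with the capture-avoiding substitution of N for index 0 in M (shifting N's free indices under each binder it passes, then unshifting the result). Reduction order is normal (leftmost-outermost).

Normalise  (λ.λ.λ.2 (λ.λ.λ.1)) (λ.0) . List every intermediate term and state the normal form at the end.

Answer: normal form = λ.λ.λ.λ.λ.1  (in 2 steps)

Reduction:
  start: (λ.λ.λ.2 (λ.λ.λ.1)) (λ.0)
  [1] λ.λ.(λ.0) (λ.λ.λ.1)
  [2] λ.λ.λ.λ.λ.1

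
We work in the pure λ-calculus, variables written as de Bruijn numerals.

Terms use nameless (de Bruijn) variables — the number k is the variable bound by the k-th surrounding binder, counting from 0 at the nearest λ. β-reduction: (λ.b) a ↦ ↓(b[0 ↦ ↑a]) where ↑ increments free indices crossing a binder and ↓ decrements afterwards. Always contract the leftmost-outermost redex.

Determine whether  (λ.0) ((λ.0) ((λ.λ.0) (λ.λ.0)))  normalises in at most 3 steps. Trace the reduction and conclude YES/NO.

  start: (λ.0) ((λ.0) ((λ.λ.0) (λ.λ.0)))
  →1  (λ.0) ((λ.λ.0) (λ.λ.0))
  →2  (λ.λ.0) (λ.λ.0)
  →3  λ.0

Answer: YES — reaches normal form λ.0 in 3 ≤ 3 steps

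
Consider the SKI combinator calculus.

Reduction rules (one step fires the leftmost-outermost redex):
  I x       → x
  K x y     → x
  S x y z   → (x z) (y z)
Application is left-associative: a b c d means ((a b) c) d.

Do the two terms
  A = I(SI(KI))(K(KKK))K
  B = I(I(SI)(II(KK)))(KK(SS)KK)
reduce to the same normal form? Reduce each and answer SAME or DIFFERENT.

Answer: SAME — A ⇓ KK, B ⇓ KK

Derivation:
Term A:
  start: I(SI(KI))(K(KKK))K
  step 1: SI(KI)(K(KKK))K
  step 2: I(K(KKK))(KI(K(KKK)))K
  step 3: K(KKK)(KI(K(KKK)))K
  step 4: KKKK
  step 5: KK

Term B:
  start: I(I(SI)(II(KK)))(KK(SS)KK)
  step 1: I(SI)(II(KK))(KK(SS)KK)
  step 2: SI(II(KK))(KK(SS)KK)
  step 3: I(KK(SS)KK)(II(KK)(KK(SS)KK))
  step 4: KK(SS)KK(II(KK)(KK(SS)KK))
  step 5: KKK(II(KK)(KK(SS)KK))
  step 6: K(II(KK)(KK(SS)KK))
  step 7: K(I(KK)(KK(SS)KK))
  step 8: K(KK(KK(SS)KK))
  step 9: KK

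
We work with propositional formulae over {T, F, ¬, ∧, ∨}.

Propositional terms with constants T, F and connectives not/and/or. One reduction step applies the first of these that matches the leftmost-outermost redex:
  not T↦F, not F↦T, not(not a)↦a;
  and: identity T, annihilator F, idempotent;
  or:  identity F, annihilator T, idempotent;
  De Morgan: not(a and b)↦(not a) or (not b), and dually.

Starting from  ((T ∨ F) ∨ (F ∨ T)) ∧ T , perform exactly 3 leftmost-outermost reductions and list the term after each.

Answer: after 3 steps: T

Derivation:
  start: ((T ∨ F) ∨ (F ∨ T)) ∧ T
  step 1: (T ∨ F) ∨ (F ∨ T)
  step 2: T ∨ (F ∨ T)
  step 3: T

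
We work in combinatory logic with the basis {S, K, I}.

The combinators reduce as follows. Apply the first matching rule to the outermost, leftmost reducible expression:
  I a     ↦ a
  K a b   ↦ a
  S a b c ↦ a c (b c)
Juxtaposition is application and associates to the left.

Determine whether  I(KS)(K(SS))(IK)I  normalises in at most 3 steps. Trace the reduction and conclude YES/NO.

  start: I(KS)(K(SS))(IK)I
  step 1: KS(K(SS))(IK)I
  step 2: S(IK)I
  step 3: SKI

Answer: YES — reaches normal form SKI in 3 ≤ 3 steps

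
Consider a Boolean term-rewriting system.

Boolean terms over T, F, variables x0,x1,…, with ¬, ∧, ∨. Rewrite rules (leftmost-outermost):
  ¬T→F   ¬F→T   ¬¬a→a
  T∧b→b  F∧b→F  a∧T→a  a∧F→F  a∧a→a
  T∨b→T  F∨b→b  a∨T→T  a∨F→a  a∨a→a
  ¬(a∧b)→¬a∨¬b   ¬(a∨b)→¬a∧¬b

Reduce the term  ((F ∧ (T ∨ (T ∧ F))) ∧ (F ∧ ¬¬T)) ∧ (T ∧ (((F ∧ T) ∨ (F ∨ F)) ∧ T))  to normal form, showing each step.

Answer: normal form = F  (in 3 steps)

Working:
  start: ((F ∧ (T ∨ (T ∧ F))) ∧ (F ∧ ¬¬T)) ∧ (T ∧ (((F ∧ T) ∨ (F ∨ F)) ∧ T))
  →1  (F ∧ (F ∧ ¬¬T)) ∧ (T ∧ (((F ∧ T) ∨ (F ∨ F)) ∧ T))
  →2  F ∧ (T ∧ (((F ∧ T) ∨ (F ∨ F)) ∧ T))
  →3  F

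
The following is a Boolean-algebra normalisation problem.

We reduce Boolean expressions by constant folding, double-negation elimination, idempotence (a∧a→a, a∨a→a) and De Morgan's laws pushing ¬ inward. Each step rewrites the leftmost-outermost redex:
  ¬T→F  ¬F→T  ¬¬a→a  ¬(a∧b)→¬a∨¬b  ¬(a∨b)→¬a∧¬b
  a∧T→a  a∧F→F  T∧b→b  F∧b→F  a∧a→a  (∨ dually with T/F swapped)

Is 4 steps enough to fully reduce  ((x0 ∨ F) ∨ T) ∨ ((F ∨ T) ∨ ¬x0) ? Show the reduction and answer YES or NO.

Answer: YES — reaches normal form T in 2 ≤ 4 steps

Reduction:
  start: ((x0 ∨ F) ∨ T) ∨ ((F ∨ T) ∨ ¬x0)
  step 1: T ∨ ((F ∨ T) ∨ ¬x0)
  step 2: T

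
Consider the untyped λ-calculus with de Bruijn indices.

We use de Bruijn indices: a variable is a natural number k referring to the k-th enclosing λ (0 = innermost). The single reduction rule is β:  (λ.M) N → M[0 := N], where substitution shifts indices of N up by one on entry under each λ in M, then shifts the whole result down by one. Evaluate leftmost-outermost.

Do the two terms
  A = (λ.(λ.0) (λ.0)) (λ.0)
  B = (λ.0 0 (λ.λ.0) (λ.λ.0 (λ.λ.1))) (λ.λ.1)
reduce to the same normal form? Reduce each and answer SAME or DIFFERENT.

Answer: DIFFERENT — A ⇓ λ.0, B ⇓ λ.λ.λ.0 (λ.λ.1)

Working:
Term A:
  start: (λ.(λ.0) (λ.0)) (λ.0)
  [1] (λ.0) (λ.0)
  [2] λ.0

Term B:
  start: (λ.0 0 (λ.λ.0) (λ.λ.0 (λ.λ.1))) (λ.λ.1)
  [1] (λ.λ.1) (λ.λ.1) (λ.λ.0) (λ.λ.0 (λ.λ.1))
  [2] (λ.λ.λ.1) (λ.λ.0) (λ.λ.0 (λ.λ.1))
  [3] (λ.λ.1) (λ.λ.0 (λ.λ.1))
  [4] λ.λ.λ.0 (λ.λ.1)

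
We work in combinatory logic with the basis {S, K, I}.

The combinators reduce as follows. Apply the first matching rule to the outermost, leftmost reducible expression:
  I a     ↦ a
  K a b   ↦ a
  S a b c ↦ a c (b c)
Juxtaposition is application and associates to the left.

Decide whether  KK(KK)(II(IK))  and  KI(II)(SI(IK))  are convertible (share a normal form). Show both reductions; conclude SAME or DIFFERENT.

Answer: DIFFERENT — A ⇓ KK, B ⇓ SIK

Derivation:
Term A:
  start: KK(KK)(II(IK))
  step 1: K(II(IK))
  step 2: K(I(IK))
  step 3: K(IK)
  step 4: KK

Term B:
  start: KI(II)(SI(IK))
  step 1: I(SI(IK))
  step 2: SI(IK)
  step 3: SIK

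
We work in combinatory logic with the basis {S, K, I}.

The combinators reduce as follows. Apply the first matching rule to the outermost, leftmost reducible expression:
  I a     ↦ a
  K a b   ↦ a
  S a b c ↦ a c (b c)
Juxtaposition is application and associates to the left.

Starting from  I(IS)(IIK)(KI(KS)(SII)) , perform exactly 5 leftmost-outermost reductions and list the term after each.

  start: I(IS)(IIK)(KI(KS)(SII))
  [1] IS(IIK)(KI(KS)(SII))
  [2] S(IIK)(KI(KS)(SII))
  [3] S(IK)(KI(KS)(SII))
  [4] SK(KI(KS)(SII))
  [5] SK(I(SII))

Answer: after 5 steps: SK(I(SII))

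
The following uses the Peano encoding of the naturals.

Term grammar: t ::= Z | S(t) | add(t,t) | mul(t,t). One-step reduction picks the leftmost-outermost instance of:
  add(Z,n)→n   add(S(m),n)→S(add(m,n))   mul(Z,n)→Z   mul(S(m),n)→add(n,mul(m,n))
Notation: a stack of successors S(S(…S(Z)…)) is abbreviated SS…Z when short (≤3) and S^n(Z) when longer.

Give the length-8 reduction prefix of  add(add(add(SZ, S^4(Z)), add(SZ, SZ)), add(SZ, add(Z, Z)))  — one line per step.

  start: add(add(add(SZ, S^4(Z)), add(SZ, SZ)), add(SZ, add(Z, Z)))
  step 1: add(add(S(add(Z, S^4(Z))), add(SZ, SZ)), add(SZ, add(Z, Z)))
  step 2: add(S(add(add(Z, S^4(Z)), add(SZ, SZ))), add(SZ, add(Z, Z)))
  step 3: S(add(add(add(Z, S^4(Z)), add(SZ, SZ)), add(SZ, add(Z, Z))))
  step 4: S(add(add(S^4(Z), add(SZ, SZ)), add(SZ, add(Z, Z))))
  step 5: S(add(S(add(SSSZ, add(SZ, SZ))), add(SZ, add(Z, Z))))
  step 6: S(S(add(add(SSSZ, add(SZ, SZ)), add(SZ, add(Z, Z)))))
  step 7: S(S(add(S(add(SSZ, add(SZ, SZ))), add(SZ, add(Z, Z)))))
  step 8: S(S(S(add(add(SSZ, add(SZ, SZ)), add(SZ, add(Z, Z))))))

Answer: after 8 steps: S(S(S(add(add(SSZ, add(SZ, SZ)), add(SZ, add(Z, Z))))))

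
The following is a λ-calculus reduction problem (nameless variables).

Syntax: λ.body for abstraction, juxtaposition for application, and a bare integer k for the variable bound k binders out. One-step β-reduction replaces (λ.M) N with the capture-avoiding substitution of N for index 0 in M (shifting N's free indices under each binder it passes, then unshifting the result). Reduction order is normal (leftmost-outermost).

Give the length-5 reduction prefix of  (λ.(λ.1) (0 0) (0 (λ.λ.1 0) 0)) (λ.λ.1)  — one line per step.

  start: (λ.(λ.1) (0 0) (0 (λ.λ.1 0) 0)) (λ.λ.1)
  →1  (λ.λ.λ.1) ((λ.λ.1) (λ.λ.1)) ((λ.λ.1) (λ.λ.1 0) (λ.λ.1))
  →2  (λ.λ.1) ((λ.λ.1) (λ.λ.1 0) (λ.λ.1))
  →3  λ.(λ.λ.1) (λ.λ.1 0) (λ.λ.1)
  →4  λ.(λ.λ.λ.1 0) (λ.λ.1)
  →5  λ.λ.λ.1 0

Answer: after 5 steps: λ.λ.λ.1 0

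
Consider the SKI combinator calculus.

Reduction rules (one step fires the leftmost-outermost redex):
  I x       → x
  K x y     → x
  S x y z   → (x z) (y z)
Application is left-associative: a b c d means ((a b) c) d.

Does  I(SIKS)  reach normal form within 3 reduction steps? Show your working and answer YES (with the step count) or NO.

  start: I(SIKS)
  →1  SIKS
  →2  IS(KS)
  →3  S(KS)

Answer: YES — reaches normal form S(KS) in 3 ≤ 3 steps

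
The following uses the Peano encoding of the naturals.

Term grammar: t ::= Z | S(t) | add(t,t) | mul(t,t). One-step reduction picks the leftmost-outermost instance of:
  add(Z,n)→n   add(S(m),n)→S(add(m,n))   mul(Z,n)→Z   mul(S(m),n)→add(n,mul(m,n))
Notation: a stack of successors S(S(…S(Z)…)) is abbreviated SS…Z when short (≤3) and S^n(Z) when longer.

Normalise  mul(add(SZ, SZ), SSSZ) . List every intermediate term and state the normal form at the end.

  start: mul(add(SZ, SZ), SSSZ)
  [1] mul(S(add(Z, SZ)), SSSZ)
  [2] add(SSSZ, mul(add(Z, SZ), SSSZ))
  [3] S(add(SSZ, mul(add(Z, SZ), SSSZ)))
  [4] S(S(add(SZ, mul(add(Z, SZ), SSSZ))))
  [5] S(S(S(add(Z, mul(add(Z, SZ), SSSZ)))))
  [6] S(S(S(mul(add(Z, SZ), SSSZ))))
  [7] S(S(S(mul(SZ, SSSZ))))
  [8] S(S(S(add(SSSZ, mul(Z, SSSZ)))))
  [9] S(S(S(S(add(SSZ, mul(Z, SSSZ))))))
  [10] S(S(S(S(S(add(SZ, mul(Z, SSSZ)))))))
  [11] S(S(S(S(S(S(add(Z, mul(Z, SSSZ))))))))
  [12] S(S(S(S(S(S(mul(Z, SSSZ)))))))
  [13] S^6(Z)

Answer: normal form = S^6(Z)  (in 13 steps)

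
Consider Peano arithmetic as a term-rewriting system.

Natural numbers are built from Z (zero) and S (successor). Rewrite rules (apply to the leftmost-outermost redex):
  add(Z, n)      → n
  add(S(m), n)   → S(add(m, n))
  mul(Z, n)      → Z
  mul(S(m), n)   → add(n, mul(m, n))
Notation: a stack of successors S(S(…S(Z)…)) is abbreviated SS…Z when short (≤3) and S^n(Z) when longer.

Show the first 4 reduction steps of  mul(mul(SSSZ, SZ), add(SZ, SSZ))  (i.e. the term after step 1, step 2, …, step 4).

Answer: after 4 steps: add(S(add(Z, SSZ)), mul(add(Z, mul(SSZ, SZ)), add(SZ, SSZ)))

Working:
  start: mul(mul(SSSZ, SZ), add(SZ, SSZ))
  →1  mul(add(SZ, mul(SSZ, SZ)), add(SZ, SSZ))
  →2  mul(S(add(Z, mul(SSZ, SZ))), add(SZ, SSZ))
  →3  add(add(SZ, SSZ), mul(add(Z, mul(SSZ, SZ)), add(SZ, SSZ)))
  →4  add(S(add(Z, SSZ)), mul(add(Z, mul(SSZ, SZ)), add(SZ, SSZ)))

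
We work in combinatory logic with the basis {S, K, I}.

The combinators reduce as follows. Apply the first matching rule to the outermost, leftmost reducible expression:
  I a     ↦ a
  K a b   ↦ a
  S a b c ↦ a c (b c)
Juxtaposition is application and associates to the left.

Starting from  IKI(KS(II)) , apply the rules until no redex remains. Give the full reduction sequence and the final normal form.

  start: IKI(KS(II))
  [1] KI(KS(II))
  [2] I

Answer: normal form = I  (in 2 steps)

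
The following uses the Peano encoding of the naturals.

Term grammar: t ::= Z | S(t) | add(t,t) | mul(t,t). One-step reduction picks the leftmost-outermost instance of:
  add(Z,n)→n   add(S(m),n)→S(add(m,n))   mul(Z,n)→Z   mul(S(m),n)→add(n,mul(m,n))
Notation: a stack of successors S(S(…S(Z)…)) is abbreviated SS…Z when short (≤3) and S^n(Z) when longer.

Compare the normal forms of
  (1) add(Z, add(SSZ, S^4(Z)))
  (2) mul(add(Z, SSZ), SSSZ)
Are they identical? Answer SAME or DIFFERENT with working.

Term A:
  start: add(Z, add(SSZ, S^4(Z)))
  [1] add(SSZ, S^4(Z))
  [2] S(add(SZ, S^4(Z)))
  [3] S(S(add(Z, S^4(Z))))
  [4] S^6(Z)

Term B:
  start: mul(add(Z, SSZ), SSSZ)
  [1] mul(SSZ, SSSZ)
  [2] add(SSSZ, mul(SZ, SSSZ))
  [3] S(add(SSZ, mul(SZ, SSSZ)))
  [4] S(S(add(SZ, mul(SZ, SSSZ))))
  [5] S(S(S(add(Z, mul(SZ, SSSZ)))))
  [6] S(S(S(mul(SZ, SSSZ))))
  [7] S(S(S(add(SSSZ, mul(Z, SSSZ)))))
  [8] S(S(S(S(add(SSZ, mul(Z, SSSZ))))))
  [9] S(S(S(S(S(add(SZ, mul(Z, SSSZ)))))))
  [10] S(S(S(S(S(S(add(Z, mul(Z, SSSZ))))))))
  [11] S(S(S(S(S(S(mul(Z, SSSZ)))))))
  [12] S^6(Z)

Answer: SAME — A ⇓ S^6(Z), B ⇓ S^6(Z)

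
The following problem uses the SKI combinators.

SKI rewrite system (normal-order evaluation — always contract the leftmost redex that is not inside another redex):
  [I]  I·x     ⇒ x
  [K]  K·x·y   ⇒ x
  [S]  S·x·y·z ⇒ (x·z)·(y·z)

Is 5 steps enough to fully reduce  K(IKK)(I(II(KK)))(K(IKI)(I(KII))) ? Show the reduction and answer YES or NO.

Answer: YES — reaches normal form K in 3 ≤ 5 steps

Derivation:
  start: K(IKK)(I(II(KK)))(K(IKI)(I(KII)))
  →1  IKK(K(IKI)(I(KII)))
  →2  KK(K(IKI)(I(KII)))
  →3  K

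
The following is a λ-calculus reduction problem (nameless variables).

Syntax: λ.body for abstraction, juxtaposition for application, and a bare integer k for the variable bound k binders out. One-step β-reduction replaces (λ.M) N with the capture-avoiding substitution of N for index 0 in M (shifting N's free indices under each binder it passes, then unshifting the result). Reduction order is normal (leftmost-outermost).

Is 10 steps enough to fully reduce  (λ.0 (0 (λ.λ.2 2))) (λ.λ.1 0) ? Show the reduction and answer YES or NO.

  start: (λ.0 (0 (λ.λ.2 2))) (λ.λ.1 0)
  step 1: (λ.λ.1 0) ((λ.λ.1 0) (λ.λ.(λ.λ.1 0) (λ.λ.1 0)))
  step 2: λ.(λ.λ.1 0) (λ.λ.(λ.λ.1 0) (λ.λ.1 0)) 0
  step 3: λ.(λ.(λ.λ.(λ.λ.1 0) (λ.λ.1 0)) 0) 0
  step 4: λ.(λ.λ.(λ.λ.1 0) (λ.λ.1 0)) 0
  step 5: λ.λ.(λ.λ.1 0) (λ.λ.1 0)
  step 6: λ.λ.λ.(λ.λ.1 0) 0
  step 7: λ.λ.λ.λ.1 0

Answer: YES — reaches normal form λ.λ.λ.λ.1 0 in 7 ≤ 10 steps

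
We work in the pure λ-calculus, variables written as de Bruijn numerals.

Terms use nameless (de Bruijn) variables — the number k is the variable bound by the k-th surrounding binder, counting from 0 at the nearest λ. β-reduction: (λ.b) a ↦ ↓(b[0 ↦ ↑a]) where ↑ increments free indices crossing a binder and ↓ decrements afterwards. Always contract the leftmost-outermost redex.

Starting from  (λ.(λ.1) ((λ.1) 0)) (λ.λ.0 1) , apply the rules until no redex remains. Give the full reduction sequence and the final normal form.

Answer: normal form = λ.λ.0 1  (in 2 steps)

Derivation:
  start: (λ.(λ.1) ((λ.1) 0)) (λ.λ.0 1)
  [1] (λ.λ.λ.0 1) ((λ.λ.λ.0 1) (λ.λ.0 1))
  [2] λ.λ.0 1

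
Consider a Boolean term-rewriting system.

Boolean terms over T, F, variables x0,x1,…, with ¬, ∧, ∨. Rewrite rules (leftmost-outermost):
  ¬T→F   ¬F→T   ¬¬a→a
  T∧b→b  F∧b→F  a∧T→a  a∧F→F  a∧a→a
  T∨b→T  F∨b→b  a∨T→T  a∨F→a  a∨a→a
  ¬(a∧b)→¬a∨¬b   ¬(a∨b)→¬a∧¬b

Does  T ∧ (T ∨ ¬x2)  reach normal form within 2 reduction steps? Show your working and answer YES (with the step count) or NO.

  start: T ∧ (T ∨ ¬x2)
  →1  T ∨ ¬x2
  →2  T

Answer: YES — reaches normal form T in 2 ≤ 2 steps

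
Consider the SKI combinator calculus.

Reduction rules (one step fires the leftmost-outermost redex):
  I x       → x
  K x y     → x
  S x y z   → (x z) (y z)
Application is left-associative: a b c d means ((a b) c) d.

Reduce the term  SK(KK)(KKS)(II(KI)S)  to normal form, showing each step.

  start: SK(KK)(KKS)(II(KI)S)
  step 1: K(KKS)(KK(KKS))(II(KI)S)
  step 2: KKS(II(KI)S)
  step 3: K(II(KI)S)
  step 4: K(I(KI)S)
  step 5: K(KIS)
  step 6: KI

Answer: normal form = KI  (in 6 steps)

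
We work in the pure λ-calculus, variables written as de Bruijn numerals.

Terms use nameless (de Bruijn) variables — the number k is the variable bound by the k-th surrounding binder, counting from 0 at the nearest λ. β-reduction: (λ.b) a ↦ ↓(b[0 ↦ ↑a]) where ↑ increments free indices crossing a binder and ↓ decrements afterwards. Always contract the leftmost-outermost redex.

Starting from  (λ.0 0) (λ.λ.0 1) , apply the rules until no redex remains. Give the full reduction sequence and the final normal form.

  start: (λ.0 0) (λ.λ.0 1)
  [1] (λ.λ.0 1) (λ.λ.0 1)
  [2] λ.0 (λ.λ.0 1)

Answer: normal form = λ.0 (λ.λ.0 1)  (in 2 steps)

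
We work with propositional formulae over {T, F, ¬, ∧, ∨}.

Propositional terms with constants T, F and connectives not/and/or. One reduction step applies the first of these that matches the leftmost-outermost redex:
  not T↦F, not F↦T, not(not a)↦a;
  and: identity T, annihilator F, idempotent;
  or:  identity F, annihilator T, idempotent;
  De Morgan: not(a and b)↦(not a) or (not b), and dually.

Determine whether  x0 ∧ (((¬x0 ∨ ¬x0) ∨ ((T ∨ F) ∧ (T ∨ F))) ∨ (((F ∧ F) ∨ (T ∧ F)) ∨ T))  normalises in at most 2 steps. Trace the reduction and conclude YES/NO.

  start: x0 ∧ (((¬x0 ∨ ¬x0) ∨ ((T ∨ F) ∧ (T ∨ F))) ∨ (((F ∧ F) ∨ (T ∧ F)) ∨ T))
  step 1: x0 ∧ ((¬x0 ∨ ((T ∨ F) ∧ (T ∨ F))) ∨ (((F ∧ F) ∨ (T ∧ F)) ∨ T))
  step 2: x0 ∧ ((¬x0 ∨ (T ∨ F)) ∨ (((F ∧ F) ∨ (T ∧ F)) ∨ T))

Answer: NO — after 2 steps the term is x0 ∧ ((¬x0 ∨ (T ∨ F)) ∨ (((F ∧ F) ∨ (T ∧ F)) ∨ T)), not yet normal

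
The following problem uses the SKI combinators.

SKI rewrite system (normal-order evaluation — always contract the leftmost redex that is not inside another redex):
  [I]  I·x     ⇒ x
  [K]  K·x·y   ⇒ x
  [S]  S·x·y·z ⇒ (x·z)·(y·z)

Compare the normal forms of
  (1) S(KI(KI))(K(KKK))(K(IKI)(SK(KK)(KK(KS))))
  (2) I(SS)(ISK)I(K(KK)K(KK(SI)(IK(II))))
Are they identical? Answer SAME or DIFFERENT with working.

Term A:
  start: S(KI(KI))(K(KKK))(K(IKI)(SK(KK)(KK(KS))))
  step 1: KI(KI)(K(IKI)(SK(KK)(KK(KS))))(K(KKK)(K(IKI)(SK(KK)(KK(KS)))))
  step 2: I(K(IKI)(SK(KK)(KK(KS))))(K(KKK)(K(IKI)(SK(KK)(KK(KS)))))
  step 3: K(IKI)(SK(KK)(KK(KS)))(K(KKK)(K(IKI)(SK(KK)(KK(KS)))))
  step 4: IKI(K(KKK)(K(IKI)(SK(KK)(KK(KS)))))
  step 5: KI(K(KKK)(K(IKI)(SK(KK)(KK(KS)))))
  step 6: I

Term B:
  start: I(SS)(ISK)I(K(KK)K(KK(SI)(IK(II))))
  step 1: SS(ISK)I(K(KK)K(KK(SI)(IK(II))))
  step 2: SI(ISKI)(K(KK)K(KK(SI)(IK(II))))
  step 3: I(K(KK)K(KK(SI)(IK(II))))(ISKI(K(KK)K(KK(SI)(IK(II)))))
  step 4: K(KK)K(KK(SI)(IK(II)))(ISKI(K(KK)K(KK(SI)(IK(II)))))
  step 5: KK(KK(SI)(IK(II)))(ISKI(K(KK)K(KK(SI)(IK(II)))))
  step 6: K(ISKI(K(KK)K(KK(SI)(IK(II)))))
  step 7: K(SKI(K(KK)K(KK(SI)(IK(II)))))
  step 8: K(K(K(KK)K(KK(SI)(IK(II))))(I(K(KK)K(KK(SI)(IK(II))))))
  step 9: K(K(KK)K(KK(SI)(IK(II))))
  step 10: K(KK(KK(SI)(IK(II))))
  step 11: KK

Answer: DIFFERENT — A ⇓ I, B ⇓ KK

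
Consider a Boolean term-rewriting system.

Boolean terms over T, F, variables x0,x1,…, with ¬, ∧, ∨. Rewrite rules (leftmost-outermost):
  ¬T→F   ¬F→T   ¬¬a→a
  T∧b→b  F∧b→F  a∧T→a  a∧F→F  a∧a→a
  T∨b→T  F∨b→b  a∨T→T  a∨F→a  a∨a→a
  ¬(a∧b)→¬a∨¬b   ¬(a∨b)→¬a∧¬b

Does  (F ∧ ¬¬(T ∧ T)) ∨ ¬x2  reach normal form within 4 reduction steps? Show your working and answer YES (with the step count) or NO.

  start: (F ∧ ¬¬(T ∧ T)) ∨ ¬x2
  step 1: F ∨ ¬x2
  step 2: ¬x2

Answer: YES — reaches normal form ¬x2 in 2 ≤ 4 steps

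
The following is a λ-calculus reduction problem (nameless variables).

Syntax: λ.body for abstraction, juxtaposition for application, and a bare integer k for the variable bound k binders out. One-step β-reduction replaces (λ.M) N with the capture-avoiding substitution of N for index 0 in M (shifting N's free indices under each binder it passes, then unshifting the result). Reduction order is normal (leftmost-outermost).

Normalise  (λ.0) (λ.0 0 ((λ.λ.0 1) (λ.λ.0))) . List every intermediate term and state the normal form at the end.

  start: (λ.0) (λ.0 0 ((λ.λ.0 1) (λ.λ.0)))
  →1  λ.0 0 ((λ.λ.0 1) (λ.λ.0))
  →2  λ.0 0 (λ.0 (λ.λ.0))

Answer: normal form = λ.0 0 (λ.0 (λ.λ.0))  (in 2 steps)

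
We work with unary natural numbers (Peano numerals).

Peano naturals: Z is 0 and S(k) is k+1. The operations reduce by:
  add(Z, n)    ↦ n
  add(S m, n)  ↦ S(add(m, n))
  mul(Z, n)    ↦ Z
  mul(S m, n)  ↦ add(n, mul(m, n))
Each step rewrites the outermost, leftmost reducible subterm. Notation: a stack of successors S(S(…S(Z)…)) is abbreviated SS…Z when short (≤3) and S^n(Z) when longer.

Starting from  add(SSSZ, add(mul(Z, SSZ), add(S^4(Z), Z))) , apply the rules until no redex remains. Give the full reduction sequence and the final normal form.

  start: add(SSSZ, add(mul(Z, SSZ), add(S^4(Z), Z)))
  step 1: S(add(SSZ, add(mul(Z, SSZ), add(S^4(Z), Z))))
  step 2: S(S(add(SZ, add(mul(Z, SSZ), add(S^4(Z), Z)))))
  step 3: S(S(S(add(Z, add(mul(Z, SSZ), add(S^4(Z), Z))))))
  step 4: S(S(S(add(mul(Z, SSZ), add(S^4(Z), Z)))))
  step 5: S(S(S(add(Z, add(S^4(Z), Z)))))
  step 6: S(S(S(add(S^4(Z), Z))))
  step 7: S(S(S(S(add(SSSZ, Z)))))
  step 8: S(S(S(S(S(add(SSZ, Z))))))
  step 9: S(S(S(S(S(S(add(SZ, Z)))))))
  step 10: S(S(S(S(S(S(S(add(Z, Z))))))))
  step 11: S^7(Z)

Answer: normal form = S^7(Z)  (in 11 steps)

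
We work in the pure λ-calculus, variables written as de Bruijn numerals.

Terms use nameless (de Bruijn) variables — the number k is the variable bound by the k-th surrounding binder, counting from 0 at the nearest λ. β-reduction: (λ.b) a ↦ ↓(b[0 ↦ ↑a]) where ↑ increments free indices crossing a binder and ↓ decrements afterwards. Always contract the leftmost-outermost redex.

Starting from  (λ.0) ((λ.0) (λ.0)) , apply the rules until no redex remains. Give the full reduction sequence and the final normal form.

Answer: normal form = λ.0  (in 2 steps)

Reduction:
  start: (λ.0) ((λ.0) (λ.0))
  step 1: (λ.0) (λ.0)
  step 2: λ.0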